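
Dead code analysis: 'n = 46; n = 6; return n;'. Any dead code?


first assignment to n is overwritten before any read
Dead: 'n = 46'


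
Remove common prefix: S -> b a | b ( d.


Common prefix: 'b'
Factored: S -> b S', S' -> a | ( d


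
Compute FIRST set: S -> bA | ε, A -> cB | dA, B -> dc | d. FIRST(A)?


Per alternative of A: FIRST(cB) = {c}; FIRST(dA) = {d}
FIRST(A) = {c, d}


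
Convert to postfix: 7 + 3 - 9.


Left to right (same or higher precedence on left)
Postfix: 7 3 + 9 -


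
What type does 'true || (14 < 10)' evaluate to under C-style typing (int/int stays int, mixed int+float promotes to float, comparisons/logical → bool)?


Operand types: bool || bool
Rule: logical operators take bool operands and yield bool
Result type: bool


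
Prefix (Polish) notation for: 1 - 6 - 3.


left-to-right (same/higher precedence on left): tree is (- (- 1 6) 3)
Prefix: - - 1 6 3


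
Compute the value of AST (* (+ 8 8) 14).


Evaluate inner: (+ 8 8) = 16
Evaluate root: (* 16 14) = 224
Result: 224


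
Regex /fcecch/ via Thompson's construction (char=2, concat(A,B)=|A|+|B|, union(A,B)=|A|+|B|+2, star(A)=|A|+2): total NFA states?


Syntax tree has 6 char leaf(s), 0 union(s), 0 star(s)
chars contribute 6×2 = 12; each union adds +2; each star adds +2
Total: 12 + 0 + 0 = 12 states


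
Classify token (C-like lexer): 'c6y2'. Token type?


Pattern: letter/underscore followed by alphanumerics, not a keyword
Type: IDENTIFIER


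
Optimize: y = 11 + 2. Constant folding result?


11 + 2 = 13 at compile time
Optimized: y = 13


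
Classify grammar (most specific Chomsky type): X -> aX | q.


Right-linear: every RHS is a terminal or a terminal followed by one nonterminal
Classification: Type 3 (Regular)


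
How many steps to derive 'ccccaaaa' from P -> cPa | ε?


Derivation: P => cPa => ccPaa => cccPaaa => ccccPaaaa => ccccaaaa
Steps: 5


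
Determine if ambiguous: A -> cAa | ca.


balanced c^n…a^n: each string has a unique parse
Unambiguous


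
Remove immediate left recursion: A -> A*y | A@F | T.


Left-recursive alternatives: A*y, A@F; non-recursive: T
Introduce A': A -> TA', A' -> *yA' | @FA' | ε


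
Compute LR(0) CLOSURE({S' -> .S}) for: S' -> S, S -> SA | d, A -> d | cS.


Start: S' -> .S
For each item with dot before a nonterminal B, add B -> .γ for every B-production
Closure: [S' -> .S, S -> .SA, S -> .d]


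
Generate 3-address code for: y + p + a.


Break into single-operator statements:
t1 = y + p
t2 = t1 + a


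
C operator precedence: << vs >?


'<<' is shift (level 8); '>' is relational (level 7)
Higher level binds tighter
'<<' has higher precedence than '>'


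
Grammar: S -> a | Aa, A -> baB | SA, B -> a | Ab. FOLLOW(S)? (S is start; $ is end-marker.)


$ ∈ FOLLOW(S). For each A -> αBβ: add FIRST(β)\{ε} to FOLLOW(B); if β nullable, add FOLLOW(A).
FOLLOW(S) = {$, a, b}


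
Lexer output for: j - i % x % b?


Scan left to right, longest-match per lexeme
Tokens: ID(j), OP(-), ID(i), OP(%), ID(x), OP(%), ID(b)


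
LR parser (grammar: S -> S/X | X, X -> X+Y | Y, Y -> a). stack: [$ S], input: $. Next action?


start symbol S on stack, input exhausted
Action: accept


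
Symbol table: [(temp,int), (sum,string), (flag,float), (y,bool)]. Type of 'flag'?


Lookup 'flag' → type float


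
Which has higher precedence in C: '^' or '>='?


'>=' is relational (level 7); '^' is bitwise XOR (level 4)
Higher level binds tighter
'>=' has higher precedence than '^'


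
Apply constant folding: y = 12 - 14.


12 - 14 = -2 at compile time
Optimized: y = -2


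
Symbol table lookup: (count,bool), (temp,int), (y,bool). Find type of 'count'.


Lookup 'count' → type bool


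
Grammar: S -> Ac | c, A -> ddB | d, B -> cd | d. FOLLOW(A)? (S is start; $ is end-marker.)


$ ∈ FOLLOW(S). For each A -> αBβ: add FIRST(β)\{ε} to FOLLOW(B); if β nullable, add FOLLOW(A).
FOLLOW(A) = {c}


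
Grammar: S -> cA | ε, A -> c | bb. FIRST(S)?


Per alternative of S: FIRST(cA) = {c}; FIRST(ε) = {ε}
FIRST(S) = {c, ε}


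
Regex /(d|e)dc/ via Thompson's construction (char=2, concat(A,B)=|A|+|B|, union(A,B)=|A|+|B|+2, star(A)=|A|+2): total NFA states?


Syntax tree has 4 char leaf(s), 1 union(s), 0 star(s)
chars contribute 4×2 = 8; each union adds +2; each star adds +2
Total: 8 + 2 + 0 = 10 states


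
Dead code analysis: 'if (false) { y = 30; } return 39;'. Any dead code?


condition is constant false, so the whole block is unreachable
Dead: 'if (false) { y = 30; }'


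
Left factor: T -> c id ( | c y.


Common prefix: 'c'
Factored: T -> c T', T' -> id ( | y


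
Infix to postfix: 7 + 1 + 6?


Left to right (same or higher precedence on left)
Postfix: 7 1 + 6 +


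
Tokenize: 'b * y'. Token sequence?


Scan left to right, longest-match per lexeme
Tokens: ID(b), OP(*), ID(y)


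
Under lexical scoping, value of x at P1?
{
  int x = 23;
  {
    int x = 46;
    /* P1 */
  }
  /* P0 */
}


x declared in the same block as P1
x = 46


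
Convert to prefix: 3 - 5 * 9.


'*' binds tighter: tree is (- 3 (* 5 9))
Prefix: - 3 * 5 9


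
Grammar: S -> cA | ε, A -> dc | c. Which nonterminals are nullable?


A nonterminal is nullable iff some alternative derives ε (directly, or every symbol in it is nullable)
Nullable: {S}


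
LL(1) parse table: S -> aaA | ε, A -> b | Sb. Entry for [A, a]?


For [A, a]: 'a' ∈ FIRST(Sb)
Entry: A -> Sb


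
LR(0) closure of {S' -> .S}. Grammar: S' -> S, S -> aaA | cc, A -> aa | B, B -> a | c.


Start: S' -> .S
For each item with dot before a nonterminal B, add B -> .γ for every B-production
Closure: [S' -> .S, S -> .aaA, S -> .cc]


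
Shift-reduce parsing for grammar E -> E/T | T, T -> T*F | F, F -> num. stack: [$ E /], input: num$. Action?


no handle ('E/' is not any RHS); shift 'num'
Action: shift


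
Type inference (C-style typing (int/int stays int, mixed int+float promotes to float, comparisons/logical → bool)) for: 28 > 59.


Operand types: int > int
Rule: comparison yields bool
Result type: bool


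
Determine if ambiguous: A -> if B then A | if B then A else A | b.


dangling else: 'if B then if B then b else b' parses two ways
Ambiguous


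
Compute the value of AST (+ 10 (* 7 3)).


Evaluate inner: (* 7 3) = 21
Evaluate root: (+ 10 21) = 31
Result: 31


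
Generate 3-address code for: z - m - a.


Break into single-operator statements:
t1 = z - m
t2 = t1 - a


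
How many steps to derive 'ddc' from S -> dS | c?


Derivation: S => dS => ddS => ddc
Steps: 3


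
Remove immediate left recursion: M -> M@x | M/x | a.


Left-recursive alternatives: M@x, M/x; non-recursive: a
Introduce M': M -> aM', M' -> @xM' | /xM' | ε


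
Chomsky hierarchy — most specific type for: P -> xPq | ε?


Single nonterminal LHS, but x^n q^n is not regular
Classification: Type 2 (Context-Free)


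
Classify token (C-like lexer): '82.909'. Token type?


Pattern: digits with a decimal point
Type: FLOAT_LITERAL


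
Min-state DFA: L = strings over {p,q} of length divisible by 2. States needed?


Track length mod 2: states 0..1, accept at 0
Minimal DFA: 2 states


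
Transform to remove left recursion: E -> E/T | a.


Left-recursive alternatives: E/T; non-recursive: a
Introduce E': E -> aE', E' -> /TE' | ε


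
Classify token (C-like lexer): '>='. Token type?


Pattern: operator symbol
Type: OPERATOR


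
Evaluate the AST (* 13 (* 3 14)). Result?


Evaluate inner: (* 3 14) = 42
Evaluate root: (* 13 42) = 546
Result: 546


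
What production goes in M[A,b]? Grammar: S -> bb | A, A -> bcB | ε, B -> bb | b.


For [A, b]: 'b' ∈ FIRST(bcB)
Entry: A -> bcB


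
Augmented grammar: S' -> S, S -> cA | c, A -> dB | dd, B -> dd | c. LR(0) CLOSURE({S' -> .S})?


Start: S' -> .S
For each item with dot before a nonterminal B, add B -> .γ for every B-production
Closure: [S' -> .S, S -> .cA, S -> .c]


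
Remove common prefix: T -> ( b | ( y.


Common prefix: '('
Factored: T -> ( T', T' -> b | y


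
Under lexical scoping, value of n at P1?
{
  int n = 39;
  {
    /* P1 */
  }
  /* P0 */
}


P1's block does not declare n; resolves to the enclosing declaration at depth 0
n = 39


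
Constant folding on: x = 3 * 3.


3 * 3 = 9 at compile time
Optimized: x = 9


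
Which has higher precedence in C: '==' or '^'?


'==' is equality (level 6); '^' is bitwise XOR (level 4)
Higher level binds tighter
'==' has higher precedence than '^'


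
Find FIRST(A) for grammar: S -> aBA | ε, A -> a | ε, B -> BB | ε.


Per alternative of A: FIRST(a) = {a}; FIRST(ε) = {ε}
FIRST(A) = {a, ε}


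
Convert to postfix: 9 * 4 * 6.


Left to right (same or higher precedence on left)
Postfix: 9 4 * 6 *


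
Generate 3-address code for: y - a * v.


Break into single-operator statements:
t1 = a * v
t2 = y - t1


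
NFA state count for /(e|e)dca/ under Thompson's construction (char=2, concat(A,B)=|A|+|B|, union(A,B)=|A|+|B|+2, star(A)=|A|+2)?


Syntax tree has 5 char leaf(s), 1 union(s), 0 star(s)
chars contribute 5×2 = 10; each union adds +2; each star adds +2
Total: 10 + 2 + 0 = 12 states


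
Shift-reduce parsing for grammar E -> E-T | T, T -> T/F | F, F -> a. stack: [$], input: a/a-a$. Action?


no handle on stack; shift 'a'
Action: shift


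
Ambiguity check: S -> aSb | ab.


balanced a^n…b^n: each string has a unique parse
Unambiguous


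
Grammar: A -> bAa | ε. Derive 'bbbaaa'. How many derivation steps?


Derivation: A => bAa => bbAaa => bbbAaaa => bbbaaa
Steps: 4


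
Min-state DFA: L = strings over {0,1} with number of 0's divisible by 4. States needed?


Track (count of 0) mod 4: states 0..3, accept at 0
Minimal DFA: 4 states


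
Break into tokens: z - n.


Scan left to right, longest-match per lexeme
Tokens: ID(z), OP(-), ID(n)


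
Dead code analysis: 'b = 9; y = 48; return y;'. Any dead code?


b is assigned but never read
Dead: 'b = 9'


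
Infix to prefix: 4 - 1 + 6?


left-to-right (same/higher precedence on left): tree is (+ (- 4 1) 6)
Prefix: + - 4 1 6


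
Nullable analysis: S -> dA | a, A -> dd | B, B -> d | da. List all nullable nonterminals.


A nonterminal is nullable iff some alternative derives ε (directly, or every symbol in it is nullable)
Nullable: {}


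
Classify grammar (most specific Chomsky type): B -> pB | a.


Right-linear: every RHS is a terminal or a terminal followed by one nonterminal
Classification: Type 3 (Regular)


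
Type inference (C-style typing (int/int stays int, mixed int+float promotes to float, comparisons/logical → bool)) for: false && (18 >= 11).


Operand types: bool && bool
Rule: logical operators take bool operands and yield bool
Result type: bool


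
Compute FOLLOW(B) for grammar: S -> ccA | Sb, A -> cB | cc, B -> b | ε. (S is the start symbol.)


$ ∈ FOLLOW(S). For each A -> αBβ: add FIRST(β)\{ε} to FOLLOW(B); if β nullable, add FOLLOW(A).
FOLLOW(B) = {$, b}


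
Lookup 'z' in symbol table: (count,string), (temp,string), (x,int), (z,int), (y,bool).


Lookup 'z' → type int


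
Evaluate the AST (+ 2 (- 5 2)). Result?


Evaluate inner: (- 5 2) = 3
Evaluate root: (+ 2 3) = 5
Result: 5


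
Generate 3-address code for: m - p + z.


Break into single-operator statements:
t1 = m - p
t2 = t1 + z


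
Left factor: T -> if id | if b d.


Common prefix: 'if'
Factored: T -> if T', T' -> id | b d


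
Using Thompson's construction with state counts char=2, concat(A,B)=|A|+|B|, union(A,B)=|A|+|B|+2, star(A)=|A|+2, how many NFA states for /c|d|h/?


Syntax tree has 3 char leaf(s), 2 union(s), 0 star(s)
chars contribute 3×2 = 6; each union adds +2; each star adds +2
Total: 6 + 4 + 0 = 10 states


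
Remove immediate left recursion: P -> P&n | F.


Left-recursive alternatives: P&n; non-recursive: F
Introduce P': P -> FP', P' -> &nP' | ε


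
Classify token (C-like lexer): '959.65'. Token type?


Pattern: digits with a decimal point
Type: FLOAT_LITERAL


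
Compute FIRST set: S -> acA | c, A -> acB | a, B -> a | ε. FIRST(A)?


Per alternative of A: FIRST(acB) = {a}; FIRST(a) = {a}
FIRST(A) = {a}


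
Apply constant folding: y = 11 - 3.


11 - 3 = 8 at compile time
Optimized: y = 8


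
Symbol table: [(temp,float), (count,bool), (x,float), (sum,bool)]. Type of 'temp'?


Lookup 'temp' → type float


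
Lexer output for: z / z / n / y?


Scan left to right, longest-match per lexeme
Tokens: ID(z), OP(/), ID(z), OP(/), ID(n), OP(/), ID(y)


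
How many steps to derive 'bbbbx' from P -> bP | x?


Derivation: P => bP => bbP => bbbP => bbbbP => bbbbx
Steps: 5


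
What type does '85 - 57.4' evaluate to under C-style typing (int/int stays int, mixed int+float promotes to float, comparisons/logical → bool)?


Operand types: int - float
Rule: mixed int/float promotes to float; int/int stays int
Result type: float


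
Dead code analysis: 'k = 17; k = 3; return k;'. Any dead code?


first assignment to k is overwritten before any read
Dead: 'k = 17'


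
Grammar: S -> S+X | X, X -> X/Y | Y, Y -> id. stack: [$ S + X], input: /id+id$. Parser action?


'/' can extend X; shift to build X -> X/Y
Action: shift


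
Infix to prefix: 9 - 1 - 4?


left-to-right (same/higher precedence on left): tree is (- (- 9 1) 4)
Prefix: - - 9 1 4


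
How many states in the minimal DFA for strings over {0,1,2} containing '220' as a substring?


KMP-style automaton: 3 progress states + 1 absorbing accept = 4
Minimal DFA: 4 states


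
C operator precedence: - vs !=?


'-' is additive (level 9); '!=' is equality (level 6)
Higher level binds tighter
'-' has higher precedence than '!='


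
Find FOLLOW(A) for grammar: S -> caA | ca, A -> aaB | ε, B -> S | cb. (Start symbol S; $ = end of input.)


$ ∈ FOLLOW(S). For each A -> αBβ: add FIRST(β)\{ε} to FOLLOW(B); if β nullable, add FOLLOW(A).
FOLLOW(A) = {$}


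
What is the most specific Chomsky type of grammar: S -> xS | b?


Right-linear: every RHS is a terminal or a terminal followed by one nonterminal
Classification: Type 3 (Regular)


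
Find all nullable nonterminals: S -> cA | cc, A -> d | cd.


A nonterminal is nullable iff some alternative derives ε (directly, or every symbol in it is nullable)
Nullable: {}


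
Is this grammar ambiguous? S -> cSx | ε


balanced c^n…x^n: each string has a unique parse
Unambiguous


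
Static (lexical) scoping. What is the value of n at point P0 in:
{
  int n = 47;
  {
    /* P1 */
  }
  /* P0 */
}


n declared in the same block as P0
n = 47


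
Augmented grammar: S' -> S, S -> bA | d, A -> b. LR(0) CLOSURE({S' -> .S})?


Start: S' -> .S
For each item with dot before a nonterminal B, add B -> .γ for every B-production
Closure: [S' -> .S, S -> .bA, S -> .d]


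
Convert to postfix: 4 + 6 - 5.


Left to right (same or higher precedence on left)
Postfix: 4 6 + 5 -


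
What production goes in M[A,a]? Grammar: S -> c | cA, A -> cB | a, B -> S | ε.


For [A, a]: 'a' ∈ FIRST(a)
Entry: A -> a


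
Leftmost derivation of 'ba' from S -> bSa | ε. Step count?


Derivation: S => bSa => ba
Steps: 2


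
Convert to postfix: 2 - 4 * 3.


* has higher precedence, evaluate 4*3 first
Postfix: 2 4 3 * -


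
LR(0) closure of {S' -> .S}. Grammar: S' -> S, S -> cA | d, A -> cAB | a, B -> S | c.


Start: S' -> .S
For each item with dot before a nonterminal B, add B -> .γ for every B-production
Closure: [S' -> .S, S -> .cA, S -> .d]


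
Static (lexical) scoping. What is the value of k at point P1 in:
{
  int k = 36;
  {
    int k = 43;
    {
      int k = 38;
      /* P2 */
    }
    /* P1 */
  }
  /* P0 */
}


k declared in the same block as P1
k = 43


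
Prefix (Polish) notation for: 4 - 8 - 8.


left-to-right (same/higher precedence on left): tree is (- (- 4 8) 8)
Prefix: - - 4 8 8


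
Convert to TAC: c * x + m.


Break into single-operator statements:
t1 = c * x
t2 = t1 + m


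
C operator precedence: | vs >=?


'>=' is relational (level 7); '|' is bitwise OR (level 3)
Higher level binds tighter
'>=' has higher precedence than '|'


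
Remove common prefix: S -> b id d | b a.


Common prefix: 'b'
Factored: S -> b S', S' -> id d | a


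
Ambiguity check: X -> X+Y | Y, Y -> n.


precedence layered via separate nonterminal Y: deterministic
Unambiguous


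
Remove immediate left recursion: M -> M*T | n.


Left-recursive alternatives: M*T; non-recursive: n
Introduce M': M -> nM', M' -> *TM' | ε


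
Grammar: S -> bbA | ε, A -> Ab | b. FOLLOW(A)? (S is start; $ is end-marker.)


$ ∈ FOLLOW(S). For each A -> αBβ: add FIRST(β)\{ε} to FOLLOW(B); if β nullable, add FOLLOW(A).
FOLLOW(A) = {$, b}


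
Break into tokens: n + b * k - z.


Scan left to right, longest-match per lexeme
Tokens: ID(n), OP(+), ID(b), OP(*), ID(k), OP(-), ID(z)


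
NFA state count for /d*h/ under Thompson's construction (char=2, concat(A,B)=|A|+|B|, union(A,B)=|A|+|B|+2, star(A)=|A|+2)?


Syntax tree has 2 char leaf(s), 0 union(s), 1 star(s)
chars contribute 2×2 = 4; each union adds +2; each star adds +2
Total: 4 + 0 + 2 = 6 states


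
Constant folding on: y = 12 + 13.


12 + 13 = 25 at compile time
Optimized: y = 25


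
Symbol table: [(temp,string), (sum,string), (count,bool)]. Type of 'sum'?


Lookup 'sum' → type string


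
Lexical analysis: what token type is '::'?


Pattern: operator symbol
Type: OPERATOR


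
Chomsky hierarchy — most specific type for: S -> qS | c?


Right-linear: every RHS is a terminal or a terminal followed by one nonterminal
Classification: Type 3 (Regular)


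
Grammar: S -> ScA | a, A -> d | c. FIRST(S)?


Per alternative of S: FIRST(ScA) = {a}; FIRST(a) = {a}
FIRST(S) = {a}


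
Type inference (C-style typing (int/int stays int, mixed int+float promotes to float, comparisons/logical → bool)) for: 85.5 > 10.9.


Operand types: float > float
Rule: comparison yields bool
Result type: bool


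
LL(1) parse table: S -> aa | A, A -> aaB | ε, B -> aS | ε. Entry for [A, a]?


For [A, a]: 'a' ∈ FIRST(aaB)
Entry: A -> aaB


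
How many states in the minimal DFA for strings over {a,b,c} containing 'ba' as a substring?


KMP-style automaton: 2 progress states + 1 absorbing accept = 3
Minimal DFA: 3 states


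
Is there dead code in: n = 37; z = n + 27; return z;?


n is read by z's definition; z is returned
No dead code


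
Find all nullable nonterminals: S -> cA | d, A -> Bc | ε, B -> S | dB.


A nonterminal is nullable iff some alternative derives ε (directly, or every symbol in it is nullable)
Nullable: {A}


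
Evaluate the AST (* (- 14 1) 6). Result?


Evaluate inner: (- 14 1) = 13
Evaluate root: (* 13 6) = 78
Result: 78


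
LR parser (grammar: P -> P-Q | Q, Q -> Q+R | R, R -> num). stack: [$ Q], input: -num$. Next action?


lookahead ∉ {+} so Q won't extend; reduce P -> Q
Action: reduce (P -> Q)


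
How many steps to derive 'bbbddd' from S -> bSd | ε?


Derivation: S => bSd => bbSdd => bbbSddd => bbbddd
Steps: 4


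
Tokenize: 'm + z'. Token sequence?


Scan left to right, longest-match per lexeme
Tokens: ID(m), OP(+), ID(z)


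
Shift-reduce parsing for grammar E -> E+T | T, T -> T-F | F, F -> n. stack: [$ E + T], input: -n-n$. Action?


'-' can extend T; shift to build T -> T-F
Action: shift


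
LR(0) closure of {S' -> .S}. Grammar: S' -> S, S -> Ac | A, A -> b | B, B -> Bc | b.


Start: S' -> .S
For each item with dot before a nonterminal B, add B -> .γ for every B-production
Closure: [S' -> .S, S -> .Ac, S -> .A, A -> .b, A -> .B, B -> .Bc, B -> .b]


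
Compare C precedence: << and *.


'*' is multiplicative (level 10); '<<' is shift (level 8)
Higher level binds tighter
'*' has higher precedence than '<<'


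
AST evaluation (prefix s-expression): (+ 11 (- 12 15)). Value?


Evaluate inner: (- 12 15) = -3
Evaluate root: (+ 11 -3) = 8
Result: 8


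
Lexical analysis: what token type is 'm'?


Pattern: letter/underscore followed by alphanumerics, not a keyword
Type: IDENTIFIER


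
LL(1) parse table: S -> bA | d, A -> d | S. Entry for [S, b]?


For [S, b]: 'b' ∈ FIRST(bA)
Entry: S -> bA


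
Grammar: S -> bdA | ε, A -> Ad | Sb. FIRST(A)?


Per alternative of A: FIRST(Ad) = {b}; FIRST(Sb) = {b}
FIRST(A) = {b}


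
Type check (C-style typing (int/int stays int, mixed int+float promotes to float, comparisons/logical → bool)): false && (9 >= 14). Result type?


Operand types: bool && bool
Rule: logical operators take bool operands and yield bool
Result type: bool


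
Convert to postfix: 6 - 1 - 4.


Left to right (same or higher precedence on left)
Postfix: 6 1 - 4 -


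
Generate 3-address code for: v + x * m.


Break into single-operator statements:
t1 = x * m
t2 = v + t1


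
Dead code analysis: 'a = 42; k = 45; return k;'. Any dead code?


a is assigned but never read
Dead: 'a = 42'


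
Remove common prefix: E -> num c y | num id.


Common prefix: 'num'
Factored: E -> num E', E' -> c y | id


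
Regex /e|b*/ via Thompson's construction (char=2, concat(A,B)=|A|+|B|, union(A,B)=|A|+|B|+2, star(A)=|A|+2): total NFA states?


Syntax tree has 2 char leaf(s), 1 union(s), 1 star(s)
chars contribute 2×2 = 4; each union adds +2; each star adds +2
Total: 4 + 2 + 2 = 8 states


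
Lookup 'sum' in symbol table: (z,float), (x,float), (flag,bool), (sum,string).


Lookup 'sum' → type string


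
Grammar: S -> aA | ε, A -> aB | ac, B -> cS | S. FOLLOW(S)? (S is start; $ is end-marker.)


$ ∈ FOLLOW(S). For each A -> αBβ: add FIRST(β)\{ε} to FOLLOW(B); if β nullable, add FOLLOW(A).
FOLLOW(S) = {$}


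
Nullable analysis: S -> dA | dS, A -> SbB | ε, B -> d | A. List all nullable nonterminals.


A nonterminal is nullable iff some alternative derives ε (directly, or every symbol in it is nullable)
Nullable: {A, B}


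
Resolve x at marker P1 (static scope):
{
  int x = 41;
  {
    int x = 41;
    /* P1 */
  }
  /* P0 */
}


x declared in the same block as P1
x = 41


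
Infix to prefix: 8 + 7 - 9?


left-to-right (same/higher precedence on left): tree is (- (+ 8 7) 9)
Prefix: - + 8 7 9


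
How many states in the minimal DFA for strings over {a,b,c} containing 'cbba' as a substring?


KMP-style automaton: 4 progress states + 1 absorbing accept = 5
Minimal DFA: 5 states


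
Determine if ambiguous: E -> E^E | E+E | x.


'x^x+x' has two parse trees (no precedence encoded between ^ and +)
Ambiguous


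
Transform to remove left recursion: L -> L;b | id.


Left-recursive alternatives: L;b; non-recursive: id
Introduce L': L -> idL', L' -> ;bL' | ε


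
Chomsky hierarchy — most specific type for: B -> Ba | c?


Left-linear: every RHS is a terminal or one nonterminal followed by a terminal
Classification: Type 3 (Regular)


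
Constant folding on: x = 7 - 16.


7 - 16 = -9 at compile time
Optimized: x = -9


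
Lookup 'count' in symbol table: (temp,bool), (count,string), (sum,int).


Lookup 'count' → type string


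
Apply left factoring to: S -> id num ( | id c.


Common prefix: 'id'
Factored: S -> id S', S' -> num ( | c


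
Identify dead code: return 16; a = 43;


statement follows a return and is unreachable
Dead: 'a = 43'


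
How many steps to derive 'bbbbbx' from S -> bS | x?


Derivation: S => bS => bbS => bbbS => bbbbS => bbbbbS => bbbbbx
Steps: 6


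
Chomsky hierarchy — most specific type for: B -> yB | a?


Right-linear: every RHS is a terminal or a terminal followed by one nonterminal
Classification: Type 3 (Regular)


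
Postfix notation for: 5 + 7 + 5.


Left to right (same or higher precedence on left)
Postfix: 5 7 + 5 +


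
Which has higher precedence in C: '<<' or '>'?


'<<' is shift (level 8); '>' is relational (level 7)
Higher level binds tighter
'<<' has higher precedence than '>'


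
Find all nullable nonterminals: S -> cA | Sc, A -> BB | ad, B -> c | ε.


A nonterminal is nullable iff some alternative derives ε (directly, or every symbol in it is nullable)
Nullable: {A, B}


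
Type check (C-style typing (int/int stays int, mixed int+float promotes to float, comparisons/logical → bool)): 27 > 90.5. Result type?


Operand types: int > float
Rule: comparison yields bool
Result type: bool


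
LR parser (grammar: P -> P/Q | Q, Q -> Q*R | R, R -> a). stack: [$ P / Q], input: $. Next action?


handle 'P/Q' on top; lookahead ∈ FOLLOW(P) = {/, $}
Action: reduce (P -> P/Q)


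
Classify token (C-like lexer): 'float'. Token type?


Pattern: reserved word
Type: KEYWORD


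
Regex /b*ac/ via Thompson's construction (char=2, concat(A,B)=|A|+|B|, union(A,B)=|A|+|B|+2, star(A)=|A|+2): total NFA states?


Syntax tree has 3 char leaf(s), 0 union(s), 1 star(s)
chars contribute 3×2 = 6; each union adds +2; each star adds +2
Total: 6 + 0 + 2 = 8 states


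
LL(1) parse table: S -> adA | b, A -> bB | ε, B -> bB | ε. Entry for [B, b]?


For [B, b]: 'b' ∈ FIRST(bB)
Entry: B -> bB


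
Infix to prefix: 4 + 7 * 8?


'*' binds tighter: tree is (+ 4 (* 7 8))
Prefix: + 4 * 7 8


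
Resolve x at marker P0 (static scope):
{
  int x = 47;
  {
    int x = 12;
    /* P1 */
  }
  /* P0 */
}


x declared in the same block as P0
x = 47


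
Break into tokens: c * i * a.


Scan left to right, longest-match per lexeme
Tokens: ID(c), OP(*), ID(i), OP(*), ID(a)


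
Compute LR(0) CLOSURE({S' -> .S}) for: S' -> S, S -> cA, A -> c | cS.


Start: S' -> .S
For each item with dot before a nonterminal B, add B -> .γ for every B-production
Closure: [S' -> .S, S -> .cA]


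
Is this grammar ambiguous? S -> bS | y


right-linear, alternatives start with distinct terminals 'b' vs 'y': unique leftmost derivation
Unambiguous


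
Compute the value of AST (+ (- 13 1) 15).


Evaluate inner: (- 13 1) = 12
Evaluate root: (+ 12 15) = 27
Result: 27


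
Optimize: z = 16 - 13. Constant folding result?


16 - 13 = 3 at compile time
Optimized: z = 3


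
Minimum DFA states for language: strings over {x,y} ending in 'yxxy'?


Track the longest suffix of input matching a prefix of 'yxxy': 5 classes (prefixes of length 0..4)
Minimal DFA: 5 states


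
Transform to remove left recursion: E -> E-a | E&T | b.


Left-recursive alternatives: E-a, E&T; non-recursive: b
Introduce E': E -> bE', E' -> -aE' | &TE' | ε


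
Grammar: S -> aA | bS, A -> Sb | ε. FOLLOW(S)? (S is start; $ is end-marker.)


$ ∈ FOLLOW(S). For each A -> αBβ: add FIRST(β)\{ε} to FOLLOW(B); if β nullable, add FOLLOW(A).
FOLLOW(S) = {$, b}


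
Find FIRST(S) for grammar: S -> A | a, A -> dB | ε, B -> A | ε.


Per alternative of S: FIRST(A) = {d, ε}; FIRST(a) = {a}
FIRST(S) = {a, d, ε}


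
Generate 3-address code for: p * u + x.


Break into single-operator statements:
t1 = p * u
t2 = t1 + x


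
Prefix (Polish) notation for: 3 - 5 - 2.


left-to-right (same/higher precedence on left): tree is (- (- 3 5) 2)
Prefix: - - 3 5 2


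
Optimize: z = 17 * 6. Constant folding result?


17 * 6 = 102 at compile time
Optimized: z = 102


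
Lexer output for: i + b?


Scan left to right, longest-match per lexeme
Tokens: ID(i), OP(+), ID(b)


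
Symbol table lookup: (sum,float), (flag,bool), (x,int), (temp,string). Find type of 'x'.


Lookup 'x' → type int


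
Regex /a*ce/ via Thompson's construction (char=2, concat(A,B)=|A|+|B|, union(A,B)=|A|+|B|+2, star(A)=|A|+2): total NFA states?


Syntax tree has 3 char leaf(s), 0 union(s), 1 star(s)
chars contribute 3×2 = 6; each union adds +2; each star adds +2
Total: 6 + 0 + 2 = 8 states


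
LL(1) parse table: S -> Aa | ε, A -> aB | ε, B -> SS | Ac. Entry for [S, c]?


For [S, c]: ε is nullable and 'c' ∈ FOLLOW(S)
Entry: S -> ε


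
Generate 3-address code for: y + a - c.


Break into single-operator statements:
t1 = y + a
t2 = t1 - c


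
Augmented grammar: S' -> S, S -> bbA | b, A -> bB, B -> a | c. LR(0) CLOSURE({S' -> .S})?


Start: S' -> .S
For each item with dot before a nonterminal B, add B -> .γ for every B-production
Closure: [S' -> .S, S -> .bbA, S -> .b]


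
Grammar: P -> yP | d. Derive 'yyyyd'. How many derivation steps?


Derivation: P => yP => yyP => yyyP => yyyyP => yyyyd
Steps: 5


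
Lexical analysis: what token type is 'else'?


Pattern: reserved word
Type: KEYWORD


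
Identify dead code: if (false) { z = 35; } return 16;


condition is constant false, so the whole block is unreachable
Dead: 'if (false) { z = 35; }'


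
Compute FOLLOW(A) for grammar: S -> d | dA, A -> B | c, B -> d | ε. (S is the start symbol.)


$ ∈ FOLLOW(S). For each A -> αBβ: add FIRST(β)\{ε} to FOLLOW(B); if β nullable, add FOLLOW(A).
FOLLOW(A) = {$}


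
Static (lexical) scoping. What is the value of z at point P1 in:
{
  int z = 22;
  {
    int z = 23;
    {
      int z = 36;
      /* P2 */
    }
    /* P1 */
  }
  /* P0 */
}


z declared in the same block as P1
z = 23


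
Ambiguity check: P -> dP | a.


right-linear, alternatives start with distinct terminals 'd' vs 'a': unique leftmost derivation
Unambiguous


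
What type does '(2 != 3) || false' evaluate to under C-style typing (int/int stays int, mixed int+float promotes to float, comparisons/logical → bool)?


Operand types: bool || bool
Rule: logical operators take bool operands and yield bool
Result type: bool


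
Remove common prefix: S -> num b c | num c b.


Common prefix: 'num'
Factored: S -> num S', S' -> b c | c b


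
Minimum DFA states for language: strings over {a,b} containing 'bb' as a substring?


KMP-style automaton: 2 progress states + 1 absorbing accept = 3
Minimal DFA: 3 states


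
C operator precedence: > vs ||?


'>' is relational (level 7); '||' is logical OR (level 1)
Higher level binds tighter
'>' has higher precedence than '||'


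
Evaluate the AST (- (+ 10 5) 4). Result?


Evaluate inner: (+ 10 5) = 15
Evaluate root: (- 15 4) = 11
Result: 11


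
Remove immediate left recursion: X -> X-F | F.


Left-recursive alternatives: X-F; non-recursive: F
Introduce X': X -> FX', X' -> -FX' | ε


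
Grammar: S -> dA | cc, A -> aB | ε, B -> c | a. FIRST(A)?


Per alternative of A: FIRST(aB) = {a}; FIRST(ε) = {ε}
FIRST(A) = {a, ε}


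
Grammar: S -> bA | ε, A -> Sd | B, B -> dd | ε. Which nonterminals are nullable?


A nonterminal is nullable iff some alternative derives ε (directly, or every symbol in it is nullable)
Nullable: {A, B, S}


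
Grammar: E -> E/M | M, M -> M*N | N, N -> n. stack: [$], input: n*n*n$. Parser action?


no handle on stack; shift 'n'
Action: shift


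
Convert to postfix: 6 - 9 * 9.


* has higher precedence, evaluate 9*9 first
Postfix: 6 9 9 * -


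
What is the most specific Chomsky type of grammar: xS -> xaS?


LHS has context (more than one symbol) and |LHS| ≤ |RHS|
Classification: Type 1 (Context-Sensitive)


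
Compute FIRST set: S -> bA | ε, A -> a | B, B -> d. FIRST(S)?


Per alternative of S: FIRST(bA) = {b}; FIRST(ε) = {ε}
FIRST(S) = {b, ε}


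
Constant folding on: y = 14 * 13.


14 * 13 = 182 at compile time
Optimized: y = 182


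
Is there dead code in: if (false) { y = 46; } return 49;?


condition is constant false, so the whole block is unreachable
Dead: 'if (false) { y = 46; }'


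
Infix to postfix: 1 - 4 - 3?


Left to right (same or higher precedence on left)
Postfix: 1 4 - 3 -


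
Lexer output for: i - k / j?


Scan left to right, longest-match per lexeme
Tokens: ID(i), OP(-), ID(k), OP(/), ID(j)


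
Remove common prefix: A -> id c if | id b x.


Common prefix: 'id'
Factored: A -> id A', A' -> c if | b x


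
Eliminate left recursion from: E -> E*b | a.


Left-recursive alternatives: E*b; non-recursive: a
Introduce E': E -> aE', E' -> *bE' | ε


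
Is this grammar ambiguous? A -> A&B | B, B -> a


precedence layered via separate nonterminal B: deterministic
Unambiguous


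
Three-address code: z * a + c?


Break into single-operator statements:
t1 = z * a
t2 = t1 + c


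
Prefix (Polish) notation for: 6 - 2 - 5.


left-to-right (same/higher precedence on left): tree is (- (- 6 2) 5)
Prefix: - - 6 2 5


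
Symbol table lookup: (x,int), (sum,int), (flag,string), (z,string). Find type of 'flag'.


Lookup 'flag' → type string


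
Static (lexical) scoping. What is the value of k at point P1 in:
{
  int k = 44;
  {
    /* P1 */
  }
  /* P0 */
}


P1's block does not declare k; resolves to the enclosing declaration at depth 0
k = 44


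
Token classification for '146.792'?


Pattern: digits with a decimal point
Type: FLOAT_LITERAL


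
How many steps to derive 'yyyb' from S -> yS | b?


Derivation: S => yS => yyS => yyyS => yyyb
Steps: 4


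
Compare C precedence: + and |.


'+' is additive (level 9); '|' is bitwise OR (level 3)
Higher level binds tighter
'+' has higher precedence than '|'


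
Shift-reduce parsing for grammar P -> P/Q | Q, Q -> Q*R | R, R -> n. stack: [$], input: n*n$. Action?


no handle on stack; shift 'n'
Action: shift


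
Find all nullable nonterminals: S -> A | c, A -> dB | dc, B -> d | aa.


A nonterminal is nullable iff some alternative derives ε (directly, or every symbol in it is nullable)
Nullable: {}


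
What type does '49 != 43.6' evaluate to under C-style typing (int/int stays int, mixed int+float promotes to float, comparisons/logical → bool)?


Operand types: int != float
Rule: comparison yields bool
Result type: bool


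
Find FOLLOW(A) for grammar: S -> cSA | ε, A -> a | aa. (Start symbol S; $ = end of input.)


$ ∈ FOLLOW(S). For each A -> αBβ: add FIRST(β)\{ε} to FOLLOW(B); if β nullable, add FOLLOW(A).
FOLLOW(A) = {$, a}


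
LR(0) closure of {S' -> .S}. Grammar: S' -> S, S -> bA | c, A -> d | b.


Start: S' -> .S
For each item with dot before a nonterminal B, add B -> .γ for every B-production
Closure: [S' -> .S, S -> .bA, S -> .c]


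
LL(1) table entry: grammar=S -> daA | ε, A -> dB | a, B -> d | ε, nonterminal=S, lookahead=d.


For [S, d]: 'd' ∈ FIRST(daA)
Entry: S -> daA


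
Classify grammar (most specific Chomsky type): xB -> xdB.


LHS has context (more than one symbol) and |LHS| ≤ |RHS|
Classification: Type 1 (Context-Sensitive)


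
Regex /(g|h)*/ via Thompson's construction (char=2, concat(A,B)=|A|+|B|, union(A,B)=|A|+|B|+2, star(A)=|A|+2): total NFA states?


Syntax tree has 2 char leaf(s), 1 union(s), 1 star(s)
chars contribute 2×2 = 4; each union adds +2; each star adds +2
Total: 4 + 2 + 2 = 8 states


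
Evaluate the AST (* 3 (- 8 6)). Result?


Evaluate inner: (- 8 6) = 2
Evaluate root: (* 3 2) = 6
Result: 6


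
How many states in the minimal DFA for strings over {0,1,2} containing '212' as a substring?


KMP-style automaton: 3 progress states + 1 absorbing accept = 4
Minimal DFA: 4 states


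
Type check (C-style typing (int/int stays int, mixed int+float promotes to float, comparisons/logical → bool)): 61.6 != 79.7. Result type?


Operand types: float != float
Rule: comparison yields bool
Result type: bool


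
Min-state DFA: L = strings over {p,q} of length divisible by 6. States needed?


Track length mod 6: states 0..5, accept at 0
Minimal DFA: 6 states


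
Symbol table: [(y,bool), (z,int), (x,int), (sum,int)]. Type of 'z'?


Lookup 'z' → type int


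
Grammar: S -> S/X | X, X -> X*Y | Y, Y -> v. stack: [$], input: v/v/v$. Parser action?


no handle on stack; shift 'v'
Action: shift


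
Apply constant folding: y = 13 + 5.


13 + 5 = 18 at compile time
Optimized: y = 18


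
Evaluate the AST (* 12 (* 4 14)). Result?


Evaluate inner: (* 4 14) = 56
Evaluate root: (* 12 56) = 672
Result: 672


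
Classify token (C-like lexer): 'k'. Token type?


Pattern: letter/underscore followed by alphanumerics, not a keyword
Type: IDENTIFIER


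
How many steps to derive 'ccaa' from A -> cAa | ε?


Derivation: A => cAa => ccAaa => ccaa
Steps: 3


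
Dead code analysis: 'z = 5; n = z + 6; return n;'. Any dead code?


z is read by n's definition; n is returned
No dead code


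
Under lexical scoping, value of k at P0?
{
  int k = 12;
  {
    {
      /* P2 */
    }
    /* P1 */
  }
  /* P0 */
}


k declared in the same block as P0
k = 12


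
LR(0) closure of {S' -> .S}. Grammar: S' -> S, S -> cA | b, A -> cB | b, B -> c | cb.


Start: S' -> .S
For each item with dot before a nonterminal B, add B -> .γ for every B-production
Closure: [S' -> .S, S -> .cA, S -> .b]


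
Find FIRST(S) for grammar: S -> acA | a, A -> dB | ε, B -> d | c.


Per alternative of S: FIRST(acA) = {a}; FIRST(a) = {a}
FIRST(S) = {a}


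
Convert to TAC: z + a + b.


Break into single-operator statements:
t1 = z + a
t2 = t1 + b


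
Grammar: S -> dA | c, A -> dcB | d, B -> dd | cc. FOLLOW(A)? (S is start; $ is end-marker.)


$ ∈ FOLLOW(S). For each A -> αBβ: add FIRST(β)\{ε} to FOLLOW(B); if β nullable, add FOLLOW(A).
FOLLOW(A) = {$}


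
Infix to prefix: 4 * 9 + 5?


left-to-right (same/higher precedence on left): tree is (+ (* 4 9) 5)
Prefix: + * 4 9 5


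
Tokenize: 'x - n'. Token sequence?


Scan left to right, longest-match per lexeme
Tokens: ID(x), OP(-), ID(n)


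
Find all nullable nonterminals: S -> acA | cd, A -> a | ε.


A nonterminal is nullable iff some alternative derives ε (directly, or every symbol in it is nullable)
Nullable: {A}


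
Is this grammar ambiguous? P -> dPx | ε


balanced d^n…x^n: each string has a unique parse
Unambiguous


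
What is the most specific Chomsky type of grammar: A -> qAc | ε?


Single nonterminal LHS, but q^n c^n is not regular
Classification: Type 2 (Context-Free)


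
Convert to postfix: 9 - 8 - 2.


Left to right (same or higher precedence on left)
Postfix: 9 8 - 2 -


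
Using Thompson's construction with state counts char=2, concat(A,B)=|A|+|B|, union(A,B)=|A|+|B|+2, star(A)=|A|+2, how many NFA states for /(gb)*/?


Syntax tree has 2 char leaf(s), 0 union(s), 1 star(s)
chars contribute 2×2 = 4; each union adds +2; each star adds +2
Total: 4 + 0 + 2 = 6 states


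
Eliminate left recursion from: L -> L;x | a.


Left-recursive alternatives: L;x; non-recursive: a
Introduce L': L -> aL', L' -> ;xL' | ε


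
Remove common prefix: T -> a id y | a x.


Common prefix: 'a'
Factored: T -> a T', T' -> id y | x


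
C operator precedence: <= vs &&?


'<=' is relational (level 7); '&&' is logical AND (level 2)
Higher level binds tighter
'<=' has higher precedence than '&&'


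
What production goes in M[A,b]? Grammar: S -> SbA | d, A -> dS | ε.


For [A, b]: ε is nullable and 'b' ∈ FOLLOW(A)
Entry: A -> ε


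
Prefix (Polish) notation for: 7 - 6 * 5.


'*' binds tighter: tree is (- 7 (* 6 5))
Prefix: - 7 * 6 5
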